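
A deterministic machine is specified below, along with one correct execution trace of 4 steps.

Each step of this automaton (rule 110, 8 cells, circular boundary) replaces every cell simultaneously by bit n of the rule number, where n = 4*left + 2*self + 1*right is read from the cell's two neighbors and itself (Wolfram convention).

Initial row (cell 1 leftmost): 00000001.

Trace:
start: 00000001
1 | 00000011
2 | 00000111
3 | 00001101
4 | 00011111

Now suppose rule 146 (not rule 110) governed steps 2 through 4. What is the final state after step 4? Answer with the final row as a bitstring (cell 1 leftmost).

(re-executing steps 2..4 under rule 146; state before step 2: 00000011)
2 | 10000100
3 | 01001011
4 | 00110000

00110000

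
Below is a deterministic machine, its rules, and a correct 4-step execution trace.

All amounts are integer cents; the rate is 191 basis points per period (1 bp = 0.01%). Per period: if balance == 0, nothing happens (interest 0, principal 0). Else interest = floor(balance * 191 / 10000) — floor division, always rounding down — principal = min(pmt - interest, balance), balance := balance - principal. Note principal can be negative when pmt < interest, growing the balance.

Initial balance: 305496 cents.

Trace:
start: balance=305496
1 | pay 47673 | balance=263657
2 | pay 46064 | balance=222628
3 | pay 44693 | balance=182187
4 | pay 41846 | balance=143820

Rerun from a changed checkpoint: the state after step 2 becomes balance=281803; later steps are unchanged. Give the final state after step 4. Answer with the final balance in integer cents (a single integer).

state after step 2 := balance=281803
3 | pay 44693 | balance=242492
4 | pay 41846 | balance=205277

205277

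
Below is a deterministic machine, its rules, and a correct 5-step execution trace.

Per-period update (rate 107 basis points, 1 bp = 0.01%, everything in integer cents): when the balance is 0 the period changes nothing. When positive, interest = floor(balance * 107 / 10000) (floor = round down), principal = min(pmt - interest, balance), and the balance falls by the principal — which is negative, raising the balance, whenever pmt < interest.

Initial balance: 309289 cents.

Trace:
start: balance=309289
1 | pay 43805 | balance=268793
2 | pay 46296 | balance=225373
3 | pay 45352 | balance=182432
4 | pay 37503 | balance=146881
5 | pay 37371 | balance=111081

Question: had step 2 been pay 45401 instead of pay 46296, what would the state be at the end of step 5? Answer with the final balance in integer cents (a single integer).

112005

(re-executing from step 2 with the substitution; state before step 2: balance=268793)
2 | pay 45401 | balance=226268
3 | pay 45352 | balance=183337
4 | pay 37503 | balance=147795
5 | pay 37371 | balance=112005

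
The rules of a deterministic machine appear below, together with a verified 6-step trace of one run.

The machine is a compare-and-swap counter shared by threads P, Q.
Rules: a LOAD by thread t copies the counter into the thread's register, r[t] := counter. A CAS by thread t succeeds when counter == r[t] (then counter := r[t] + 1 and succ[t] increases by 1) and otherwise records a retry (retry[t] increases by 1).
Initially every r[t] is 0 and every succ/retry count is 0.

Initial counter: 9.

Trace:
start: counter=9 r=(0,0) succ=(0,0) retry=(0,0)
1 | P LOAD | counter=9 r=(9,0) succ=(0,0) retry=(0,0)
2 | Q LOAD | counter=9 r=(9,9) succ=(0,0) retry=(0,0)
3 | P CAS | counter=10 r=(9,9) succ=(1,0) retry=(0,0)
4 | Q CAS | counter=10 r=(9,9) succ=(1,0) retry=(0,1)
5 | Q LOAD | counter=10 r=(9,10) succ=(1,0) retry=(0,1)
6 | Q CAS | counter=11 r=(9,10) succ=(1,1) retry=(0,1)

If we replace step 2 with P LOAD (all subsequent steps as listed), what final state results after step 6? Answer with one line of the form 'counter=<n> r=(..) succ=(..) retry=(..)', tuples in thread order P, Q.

counter=11 r=(9,10) succ=(1,1) retry=(0,1)

(re-executing from step 2 with the substitution; state before step 2: counter=9 r=(9,0) succ=(0,0) retry=(0,0))
2 | P LOAD | counter=9 r=(9,0) succ=(0,0) retry=(0,0)
3 | P CAS | counter=10 r=(9,0) succ=(1,0) retry=(0,0)
4 | Q CAS | counter=10 r=(9,0) succ=(1,0) retry=(0,1)
5 | Q LOAD | counter=10 r=(9,10) succ=(1,0) retry=(0,1)
6 | Q CAS | counter=11 r=(9,10) succ=(1,1) retry=(0,1)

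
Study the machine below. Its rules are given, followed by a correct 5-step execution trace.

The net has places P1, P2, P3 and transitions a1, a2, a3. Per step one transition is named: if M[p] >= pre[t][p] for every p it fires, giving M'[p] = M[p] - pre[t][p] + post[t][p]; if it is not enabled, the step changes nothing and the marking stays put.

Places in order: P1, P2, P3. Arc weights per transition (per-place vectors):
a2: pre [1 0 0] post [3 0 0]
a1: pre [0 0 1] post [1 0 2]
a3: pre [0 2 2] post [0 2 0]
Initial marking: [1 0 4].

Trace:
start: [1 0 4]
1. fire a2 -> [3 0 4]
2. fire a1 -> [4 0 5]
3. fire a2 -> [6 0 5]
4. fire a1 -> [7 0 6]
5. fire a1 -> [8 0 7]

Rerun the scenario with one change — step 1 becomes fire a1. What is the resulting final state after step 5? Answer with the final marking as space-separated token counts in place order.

7 0 8

(re-executing from step 1 with the substitution; state before step 1: [1 0 4])
1. fire a1 -> [2 0 5]
2. fire a1 -> [3 0 6]
3. fire a2 -> [5 0 6]
4. fire a1 -> [6 0 7]
5. fire a1 -> [7 0 8]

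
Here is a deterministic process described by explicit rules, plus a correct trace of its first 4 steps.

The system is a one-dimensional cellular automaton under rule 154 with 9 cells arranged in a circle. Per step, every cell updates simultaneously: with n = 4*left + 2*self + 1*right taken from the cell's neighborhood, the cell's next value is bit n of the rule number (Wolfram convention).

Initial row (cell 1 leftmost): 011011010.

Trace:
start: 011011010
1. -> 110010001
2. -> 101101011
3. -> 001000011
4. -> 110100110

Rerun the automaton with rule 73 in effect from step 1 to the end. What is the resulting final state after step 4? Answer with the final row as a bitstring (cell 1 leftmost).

011011011

(re-executing steps 1..4 under rule 73; state before step 1: 011011010)
1. -> 011011000
2. -> 011011011
3. -> 011011011
4. -> 011011011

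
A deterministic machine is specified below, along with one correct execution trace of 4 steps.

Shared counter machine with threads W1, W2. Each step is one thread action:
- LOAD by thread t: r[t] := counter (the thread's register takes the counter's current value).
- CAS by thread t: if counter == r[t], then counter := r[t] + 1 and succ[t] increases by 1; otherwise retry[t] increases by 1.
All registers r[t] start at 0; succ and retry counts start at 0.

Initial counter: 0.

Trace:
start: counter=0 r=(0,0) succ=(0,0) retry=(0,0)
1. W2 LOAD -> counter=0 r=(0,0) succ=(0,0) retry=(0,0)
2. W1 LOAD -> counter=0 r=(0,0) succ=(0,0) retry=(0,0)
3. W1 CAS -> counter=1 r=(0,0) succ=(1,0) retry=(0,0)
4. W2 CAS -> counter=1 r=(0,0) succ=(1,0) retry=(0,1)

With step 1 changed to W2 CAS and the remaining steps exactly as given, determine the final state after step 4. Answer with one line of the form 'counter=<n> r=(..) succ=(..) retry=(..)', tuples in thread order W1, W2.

(re-executing from step 1 with the substitution; state before step 1: counter=0 r=(0,0) succ=(0,0) retry=(0,0))
1. W2 CAS -> counter=1 r=(0,0) succ=(0,1) retry=(0,0)
2. W1 LOAD -> counter=1 r=(1,0) succ=(0,1) retry=(0,0)
3. W1 CAS -> counter=2 r=(1,0) succ=(1,1) retry=(0,0)
4. W2 CAS -> counter=2 r=(1,0) succ=(1,1) retry=(0,1)

counter=2 r=(1,0) succ=(1,1) retry=(0,1)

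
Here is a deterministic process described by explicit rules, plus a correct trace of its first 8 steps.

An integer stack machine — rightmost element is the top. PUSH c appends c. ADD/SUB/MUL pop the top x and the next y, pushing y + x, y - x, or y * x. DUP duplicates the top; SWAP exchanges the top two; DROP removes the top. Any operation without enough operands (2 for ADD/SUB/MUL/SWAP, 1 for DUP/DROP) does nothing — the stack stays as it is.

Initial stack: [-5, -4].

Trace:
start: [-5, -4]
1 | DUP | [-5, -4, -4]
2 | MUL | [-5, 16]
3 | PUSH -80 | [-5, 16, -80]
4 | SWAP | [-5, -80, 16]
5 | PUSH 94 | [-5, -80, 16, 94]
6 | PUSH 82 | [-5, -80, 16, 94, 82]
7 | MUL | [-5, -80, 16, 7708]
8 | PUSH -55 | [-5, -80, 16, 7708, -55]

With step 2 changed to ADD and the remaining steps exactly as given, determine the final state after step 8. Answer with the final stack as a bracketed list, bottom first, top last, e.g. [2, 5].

(re-executing from step 2 with the substitution; state before step 2: [-5, -4, -4])
2 | ADD | [-5, -8]
3 | PUSH -80 | [-5, -8, -80]
4 | SWAP | [-5, -80, -8]
5 | PUSH 94 | [-5, -80, -8, 94]
6 | PUSH 82 | [-5, -80, -8, 94, 82]
7 | MUL | [-5, -80, -8, 7708]
8 | PUSH -55 | [-5, -80, -8, 7708, -55]

[-5, -80, -8, 7708, -55]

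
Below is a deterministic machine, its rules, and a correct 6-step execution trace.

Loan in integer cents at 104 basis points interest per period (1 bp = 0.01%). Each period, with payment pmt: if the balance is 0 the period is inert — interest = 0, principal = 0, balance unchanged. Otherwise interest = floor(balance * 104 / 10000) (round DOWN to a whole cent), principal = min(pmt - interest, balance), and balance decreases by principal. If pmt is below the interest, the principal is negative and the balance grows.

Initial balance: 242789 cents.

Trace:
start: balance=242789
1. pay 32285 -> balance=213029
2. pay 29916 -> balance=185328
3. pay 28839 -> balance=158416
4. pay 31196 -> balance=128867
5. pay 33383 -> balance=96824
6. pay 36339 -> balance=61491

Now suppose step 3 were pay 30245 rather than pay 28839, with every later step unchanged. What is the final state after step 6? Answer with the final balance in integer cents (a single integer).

60041

(re-executing from step 3 with the substitution; state before step 3: balance=185328)
3. pay 30245 -> balance=157010
4. pay 31196 -> balance=127446
5. pay 33383 -> balance=95388
6. pay 36339 -> balance=60041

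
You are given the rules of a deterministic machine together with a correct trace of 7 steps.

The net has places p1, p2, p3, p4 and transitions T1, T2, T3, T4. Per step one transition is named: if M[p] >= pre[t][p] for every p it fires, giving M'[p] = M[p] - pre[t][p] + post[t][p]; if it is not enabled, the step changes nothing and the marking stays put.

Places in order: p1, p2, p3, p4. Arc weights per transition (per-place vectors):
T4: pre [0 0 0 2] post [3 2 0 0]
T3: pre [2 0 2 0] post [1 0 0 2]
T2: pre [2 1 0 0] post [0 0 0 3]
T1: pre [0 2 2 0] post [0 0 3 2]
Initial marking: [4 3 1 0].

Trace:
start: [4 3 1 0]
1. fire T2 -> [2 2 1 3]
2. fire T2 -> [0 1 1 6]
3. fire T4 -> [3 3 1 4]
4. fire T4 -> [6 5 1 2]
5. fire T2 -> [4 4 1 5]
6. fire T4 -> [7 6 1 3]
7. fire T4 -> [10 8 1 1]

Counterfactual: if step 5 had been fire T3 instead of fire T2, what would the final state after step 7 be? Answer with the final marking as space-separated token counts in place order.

9 7 1 0

(re-executing from step 5 with the substitution; state before step 5: [6 5 1 2])
5. fire T3 -> [6 5 1 2]
6. fire T4 -> [9 7 1 0]
7. fire T4 -> [9 7 1 0]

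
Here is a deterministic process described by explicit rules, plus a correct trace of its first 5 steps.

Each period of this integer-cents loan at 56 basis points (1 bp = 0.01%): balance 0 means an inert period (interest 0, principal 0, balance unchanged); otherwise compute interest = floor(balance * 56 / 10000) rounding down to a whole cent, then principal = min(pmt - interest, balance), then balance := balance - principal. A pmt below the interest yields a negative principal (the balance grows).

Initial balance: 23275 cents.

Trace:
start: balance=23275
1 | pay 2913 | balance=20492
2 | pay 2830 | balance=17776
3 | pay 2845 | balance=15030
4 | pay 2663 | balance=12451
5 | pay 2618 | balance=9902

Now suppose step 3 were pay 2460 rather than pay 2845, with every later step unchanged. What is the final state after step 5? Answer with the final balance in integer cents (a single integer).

(re-executing from step 3 with the substitution; state before step 3: balance=17776)
3 | pay 2460 | balance=15415
4 | pay 2663 | balance=12838
5 | pay 2618 | balance=10291

10291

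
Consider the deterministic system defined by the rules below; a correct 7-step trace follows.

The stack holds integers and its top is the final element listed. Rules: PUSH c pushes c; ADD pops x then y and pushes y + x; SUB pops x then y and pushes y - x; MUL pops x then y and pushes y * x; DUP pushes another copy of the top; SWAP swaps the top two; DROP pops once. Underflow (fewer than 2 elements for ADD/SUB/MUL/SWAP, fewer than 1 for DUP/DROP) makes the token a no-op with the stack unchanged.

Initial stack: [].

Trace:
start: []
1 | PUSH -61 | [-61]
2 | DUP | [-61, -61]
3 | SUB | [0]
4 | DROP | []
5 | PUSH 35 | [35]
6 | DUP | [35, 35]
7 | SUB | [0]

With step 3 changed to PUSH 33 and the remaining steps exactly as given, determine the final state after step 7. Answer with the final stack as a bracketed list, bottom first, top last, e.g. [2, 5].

[-61, -61, 0]

(re-executing from step 3 with the substitution; state before step 3: [-61, -61])
3 | PUSH 33 | [-61, -61, 33]
4 | DROP | [-61, -61]
5 | PUSH 35 | [-61, -61, 35]
6 | DUP | [-61, -61, 35, 35]
7 | SUB | [-61, -61, 0]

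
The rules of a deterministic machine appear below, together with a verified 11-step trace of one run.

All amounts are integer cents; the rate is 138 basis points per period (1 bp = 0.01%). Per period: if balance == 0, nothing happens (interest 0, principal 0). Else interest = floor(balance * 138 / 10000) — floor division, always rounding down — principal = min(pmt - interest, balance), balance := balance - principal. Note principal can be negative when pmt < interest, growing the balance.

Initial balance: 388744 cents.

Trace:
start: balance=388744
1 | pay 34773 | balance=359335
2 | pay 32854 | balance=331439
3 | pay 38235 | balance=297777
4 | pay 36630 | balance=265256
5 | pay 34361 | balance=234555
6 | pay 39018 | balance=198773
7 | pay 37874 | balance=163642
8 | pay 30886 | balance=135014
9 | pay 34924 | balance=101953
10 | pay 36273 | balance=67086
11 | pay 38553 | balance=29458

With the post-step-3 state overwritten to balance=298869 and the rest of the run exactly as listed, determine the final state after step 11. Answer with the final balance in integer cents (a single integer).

30677

state after step 3 := balance=298869
4 | pay 36630 | balance=266363
5 | pay 34361 | balance=235677
6 | pay 39018 | balance=199911
7 | pay 37874 | balance=164795
8 | pay 30886 | balance=136183
9 | pay 34924 | balance=103138
10 | pay 36273 | balance=68288
11 | pay 38553 | balance=30677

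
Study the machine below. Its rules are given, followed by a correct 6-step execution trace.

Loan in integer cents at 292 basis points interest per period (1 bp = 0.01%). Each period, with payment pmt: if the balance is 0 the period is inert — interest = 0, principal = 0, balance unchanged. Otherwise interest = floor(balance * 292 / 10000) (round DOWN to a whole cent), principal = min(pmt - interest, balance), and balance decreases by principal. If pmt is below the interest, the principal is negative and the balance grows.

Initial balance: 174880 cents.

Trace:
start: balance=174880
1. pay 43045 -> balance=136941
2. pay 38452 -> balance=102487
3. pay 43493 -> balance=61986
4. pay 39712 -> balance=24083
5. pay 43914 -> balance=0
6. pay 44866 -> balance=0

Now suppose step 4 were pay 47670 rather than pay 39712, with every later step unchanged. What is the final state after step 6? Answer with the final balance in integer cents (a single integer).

0

(re-executing from step 4 with the substitution; state before step 4: balance=61986)
4. pay 47670 -> balance=16125
5. pay 43914 -> balance=0
6. pay 44866 -> balance=0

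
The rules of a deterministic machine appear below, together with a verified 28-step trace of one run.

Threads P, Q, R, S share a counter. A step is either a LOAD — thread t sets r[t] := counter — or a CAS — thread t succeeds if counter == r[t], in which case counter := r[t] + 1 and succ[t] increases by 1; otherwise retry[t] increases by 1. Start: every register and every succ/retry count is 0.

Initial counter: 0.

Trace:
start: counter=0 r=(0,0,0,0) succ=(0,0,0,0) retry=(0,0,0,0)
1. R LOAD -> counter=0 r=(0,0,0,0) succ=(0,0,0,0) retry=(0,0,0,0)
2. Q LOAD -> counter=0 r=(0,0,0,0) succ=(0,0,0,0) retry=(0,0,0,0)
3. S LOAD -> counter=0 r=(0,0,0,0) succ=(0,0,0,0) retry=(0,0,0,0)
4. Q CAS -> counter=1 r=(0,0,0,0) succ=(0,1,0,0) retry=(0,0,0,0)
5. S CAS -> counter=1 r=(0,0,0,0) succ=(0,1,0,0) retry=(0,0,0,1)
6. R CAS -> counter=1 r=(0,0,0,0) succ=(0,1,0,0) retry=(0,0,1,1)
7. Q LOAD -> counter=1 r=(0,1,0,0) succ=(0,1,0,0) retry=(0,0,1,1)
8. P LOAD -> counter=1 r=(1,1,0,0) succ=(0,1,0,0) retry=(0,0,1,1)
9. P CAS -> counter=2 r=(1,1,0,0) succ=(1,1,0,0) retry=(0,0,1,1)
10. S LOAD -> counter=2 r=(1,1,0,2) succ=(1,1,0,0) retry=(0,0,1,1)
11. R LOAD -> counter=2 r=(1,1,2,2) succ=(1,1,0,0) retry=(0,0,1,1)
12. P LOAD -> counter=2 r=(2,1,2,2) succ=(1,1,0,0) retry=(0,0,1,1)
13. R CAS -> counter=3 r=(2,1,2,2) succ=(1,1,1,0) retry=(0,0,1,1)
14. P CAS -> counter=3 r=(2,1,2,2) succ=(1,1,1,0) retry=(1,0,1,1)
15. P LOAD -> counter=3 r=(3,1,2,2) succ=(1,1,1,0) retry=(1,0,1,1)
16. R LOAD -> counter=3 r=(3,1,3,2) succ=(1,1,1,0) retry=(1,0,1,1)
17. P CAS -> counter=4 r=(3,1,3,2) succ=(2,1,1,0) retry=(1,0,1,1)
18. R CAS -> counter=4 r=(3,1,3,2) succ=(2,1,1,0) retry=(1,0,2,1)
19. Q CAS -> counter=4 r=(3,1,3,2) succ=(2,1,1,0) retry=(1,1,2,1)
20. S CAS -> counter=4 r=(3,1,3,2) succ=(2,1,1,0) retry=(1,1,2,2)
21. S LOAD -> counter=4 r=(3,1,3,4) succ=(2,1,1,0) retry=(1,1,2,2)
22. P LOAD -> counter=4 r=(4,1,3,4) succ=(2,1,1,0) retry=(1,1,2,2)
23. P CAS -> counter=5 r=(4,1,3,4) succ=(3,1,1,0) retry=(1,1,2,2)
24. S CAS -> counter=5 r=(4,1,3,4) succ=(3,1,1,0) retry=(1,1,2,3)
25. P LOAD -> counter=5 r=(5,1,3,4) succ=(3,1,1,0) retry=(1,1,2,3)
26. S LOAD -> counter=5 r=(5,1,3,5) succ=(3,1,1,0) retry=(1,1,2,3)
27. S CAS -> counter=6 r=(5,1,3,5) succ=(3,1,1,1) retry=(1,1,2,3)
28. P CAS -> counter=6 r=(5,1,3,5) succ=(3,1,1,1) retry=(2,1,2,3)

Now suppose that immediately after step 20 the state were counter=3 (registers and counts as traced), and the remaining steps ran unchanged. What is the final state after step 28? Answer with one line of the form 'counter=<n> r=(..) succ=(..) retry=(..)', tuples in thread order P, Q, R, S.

counter=5 r=(4,1,3,4) succ=(3,1,1,1) retry=(2,1,2,3)

state after step 20 := counter=3 r=(3,1,3,2) succ=(2,1,1,0) retry=(1,1,2,2)
21. S LOAD -> counter=3 r=(3,1,3,3) succ=(2,1,1,0) retry=(1,1,2,2)
22. P LOAD -> counter=3 r=(3,1,3,3) succ=(2,1,1,0) retry=(1,1,2,2)
23. P CAS -> counter=4 r=(3,1,3,3) succ=(3,1,1,0) retry=(1,1,2,2)
24. S CAS -> counter=4 r=(3,1,3,3) succ=(3,1,1,0) retry=(1,1,2,3)
25. P LOAD -> counter=4 r=(4,1,3,3) succ=(3,1,1,0) retry=(1,1,2,3)
26. S LOAD -> counter=4 r=(4,1,3,4) succ=(3,1,1,0) retry=(1,1,2,3)
27. S CAS -> counter=5 r=(4,1,3,4) succ=(3,1,1,1) retry=(1,1,2,3)
28. P CAS -> counter=5 r=(4,1,3,4) succ=(3,1,1,1) retry=(2,1,2,3)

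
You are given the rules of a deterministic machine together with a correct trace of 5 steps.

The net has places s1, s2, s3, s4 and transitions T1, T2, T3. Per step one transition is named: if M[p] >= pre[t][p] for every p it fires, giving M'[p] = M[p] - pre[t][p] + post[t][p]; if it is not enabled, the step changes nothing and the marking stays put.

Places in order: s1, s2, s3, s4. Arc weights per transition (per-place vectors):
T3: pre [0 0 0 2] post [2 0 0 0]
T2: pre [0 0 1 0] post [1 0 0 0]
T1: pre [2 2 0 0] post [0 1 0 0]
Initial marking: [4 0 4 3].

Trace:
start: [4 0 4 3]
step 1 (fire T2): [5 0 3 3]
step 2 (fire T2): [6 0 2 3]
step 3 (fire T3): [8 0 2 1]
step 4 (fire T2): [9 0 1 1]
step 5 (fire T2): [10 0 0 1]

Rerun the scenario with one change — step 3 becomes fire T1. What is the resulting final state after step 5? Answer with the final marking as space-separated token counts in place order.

8 0 0 3

(re-executing from step 3 with the substitution; state before step 3: [6 0 2 3])
step 3 (fire T1): [6 0 2 3]
step 4 (fire T2): [7 0 1 3]
step 5 (fire T2): [8 0 0 3]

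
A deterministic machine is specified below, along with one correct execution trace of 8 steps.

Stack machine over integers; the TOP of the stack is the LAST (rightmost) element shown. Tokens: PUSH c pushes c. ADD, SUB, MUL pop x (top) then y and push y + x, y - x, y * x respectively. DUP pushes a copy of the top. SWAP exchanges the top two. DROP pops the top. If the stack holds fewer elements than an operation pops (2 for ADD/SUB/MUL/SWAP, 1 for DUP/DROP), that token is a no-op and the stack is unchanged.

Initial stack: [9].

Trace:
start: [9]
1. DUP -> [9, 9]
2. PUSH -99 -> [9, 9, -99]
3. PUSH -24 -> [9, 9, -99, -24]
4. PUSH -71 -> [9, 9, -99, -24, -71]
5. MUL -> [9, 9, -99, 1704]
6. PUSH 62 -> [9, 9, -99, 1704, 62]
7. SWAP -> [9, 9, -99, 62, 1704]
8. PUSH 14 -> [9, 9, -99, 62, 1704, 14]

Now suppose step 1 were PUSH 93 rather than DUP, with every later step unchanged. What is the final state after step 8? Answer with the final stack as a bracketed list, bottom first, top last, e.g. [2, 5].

(re-executing from step 1 with the substitution; state before step 1: [9])
1. PUSH 93 -> [9, 93]
2. PUSH -99 -> [9, 93, -99]
3. PUSH -24 -> [9, 93, -99, -24]
4. PUSH -71 -> [9, 93, -99, -24, -71]
5. MUL -> [9, 93, -99, 1704]
6. PUSH 62 -> [9, 93, -99, 1704, 62]
7. SWAP -> [9, 93, -99, 62, 1704]
8. PUSH 14 -> [9, 93, -99, 62, 1704, 14]

[9, 93, -99, 62, 1704, 14]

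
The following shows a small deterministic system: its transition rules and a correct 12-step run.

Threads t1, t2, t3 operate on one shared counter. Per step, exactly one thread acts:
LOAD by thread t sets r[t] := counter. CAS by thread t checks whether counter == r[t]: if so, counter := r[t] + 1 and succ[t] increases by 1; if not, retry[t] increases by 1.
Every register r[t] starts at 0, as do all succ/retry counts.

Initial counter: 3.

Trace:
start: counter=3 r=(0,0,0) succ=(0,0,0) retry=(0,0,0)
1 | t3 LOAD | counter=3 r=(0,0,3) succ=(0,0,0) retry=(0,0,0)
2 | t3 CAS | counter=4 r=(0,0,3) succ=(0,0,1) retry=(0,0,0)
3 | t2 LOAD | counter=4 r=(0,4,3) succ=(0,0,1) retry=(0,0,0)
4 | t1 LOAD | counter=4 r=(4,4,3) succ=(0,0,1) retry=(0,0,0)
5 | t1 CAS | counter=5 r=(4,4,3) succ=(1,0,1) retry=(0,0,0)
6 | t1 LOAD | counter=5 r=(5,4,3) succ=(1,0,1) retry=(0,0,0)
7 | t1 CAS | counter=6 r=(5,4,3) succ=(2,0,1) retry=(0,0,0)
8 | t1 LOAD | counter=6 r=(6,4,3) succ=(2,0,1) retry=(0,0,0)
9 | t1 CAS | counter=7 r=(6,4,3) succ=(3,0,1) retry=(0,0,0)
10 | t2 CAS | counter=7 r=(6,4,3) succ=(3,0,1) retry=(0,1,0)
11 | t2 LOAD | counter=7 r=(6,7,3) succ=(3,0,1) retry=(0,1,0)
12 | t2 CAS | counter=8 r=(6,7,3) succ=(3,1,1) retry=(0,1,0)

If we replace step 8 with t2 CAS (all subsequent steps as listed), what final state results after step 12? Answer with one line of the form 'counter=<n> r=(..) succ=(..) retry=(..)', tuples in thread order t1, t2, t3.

(re-executing from step 8 with the substitution; state before step 8: counter=6 r=(5,4,3) succ=(2,0,1) retry=(0,0,0))
8 | t2 CAS | counter=6 r=(5,4,3) succ=(2,0,1) retry=(0,1,0)
9 | t1 CAS | counter=6 r=(5,4,3) succ=(2,0,1) retry=(1,1,0)
10 | t2 CAS | counter=6 r=(5,4,3) succ=(2,0,1) retry=(1,2,0)
11 | t2 LOAD | counter=6 r=(5,6,3) succ=(2,0,1) retry=(1,2,0)
12 | t2 CAS | counter=7 r=(5,6,3) succ=(2,1,1) retry=(1,2,0)

counter=7 r=(5,6,3) succ=(2,1,1) retry=(1,2,0)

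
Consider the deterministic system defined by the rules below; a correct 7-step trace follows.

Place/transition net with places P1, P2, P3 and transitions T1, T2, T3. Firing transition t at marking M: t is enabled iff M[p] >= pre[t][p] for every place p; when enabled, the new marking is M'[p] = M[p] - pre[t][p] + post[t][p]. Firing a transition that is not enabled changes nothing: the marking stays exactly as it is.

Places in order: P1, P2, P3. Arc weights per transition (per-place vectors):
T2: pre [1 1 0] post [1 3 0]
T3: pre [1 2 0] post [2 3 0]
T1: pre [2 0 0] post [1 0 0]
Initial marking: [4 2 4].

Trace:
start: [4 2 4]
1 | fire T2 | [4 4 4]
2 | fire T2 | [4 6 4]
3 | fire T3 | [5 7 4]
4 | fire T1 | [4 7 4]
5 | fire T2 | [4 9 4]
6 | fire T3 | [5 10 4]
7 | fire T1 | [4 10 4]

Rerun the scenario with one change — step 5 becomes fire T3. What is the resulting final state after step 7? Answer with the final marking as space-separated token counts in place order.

(re-executing from step 5 with the substitution; state before step 5: [4 7 4])
5 | fire T3 | [5 8 4]
6 | fire T3 | [6 9 4]
7 | fire T1 | [5 9 4]

5 9 4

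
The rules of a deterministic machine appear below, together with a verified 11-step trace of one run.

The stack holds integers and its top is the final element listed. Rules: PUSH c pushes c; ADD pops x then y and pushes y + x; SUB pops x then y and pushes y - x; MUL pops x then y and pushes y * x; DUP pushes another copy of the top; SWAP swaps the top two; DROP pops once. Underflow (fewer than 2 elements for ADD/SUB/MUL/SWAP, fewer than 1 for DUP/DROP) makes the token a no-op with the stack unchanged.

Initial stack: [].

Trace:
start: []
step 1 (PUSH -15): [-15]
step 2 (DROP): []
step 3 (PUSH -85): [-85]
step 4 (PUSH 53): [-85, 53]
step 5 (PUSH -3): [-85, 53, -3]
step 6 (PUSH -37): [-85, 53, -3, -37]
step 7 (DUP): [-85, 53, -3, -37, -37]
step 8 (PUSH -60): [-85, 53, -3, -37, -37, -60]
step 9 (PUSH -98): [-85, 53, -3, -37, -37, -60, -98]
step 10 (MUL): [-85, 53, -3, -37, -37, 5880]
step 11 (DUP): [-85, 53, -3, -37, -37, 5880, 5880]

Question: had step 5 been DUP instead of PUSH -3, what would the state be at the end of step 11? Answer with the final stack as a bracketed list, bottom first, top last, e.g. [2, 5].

[-85, 53, 53, -37, -37, 5880, 5880]

(re-executing from step 5 with the substitution; state before step 5: [-85, 53])
step 5 (DUP): [-85, 53, 53]
step 6 (PUSH -37): [-85, 53, 53, -37]
step 7 (DUP): [-85, 53, 53, -37, -37]
step 8 (PUSH -60): [-85, 53, 53, -37, -37, -60]
step 9 (PUSH -98): [-85, 53, 53, -37, -37, -60, -98]
step 10 (MUL): [-85, 53, 53, -37, -37, 5880]
step 11 (DUP): [-85, 53, 53, -37, -37, 5880, 5880]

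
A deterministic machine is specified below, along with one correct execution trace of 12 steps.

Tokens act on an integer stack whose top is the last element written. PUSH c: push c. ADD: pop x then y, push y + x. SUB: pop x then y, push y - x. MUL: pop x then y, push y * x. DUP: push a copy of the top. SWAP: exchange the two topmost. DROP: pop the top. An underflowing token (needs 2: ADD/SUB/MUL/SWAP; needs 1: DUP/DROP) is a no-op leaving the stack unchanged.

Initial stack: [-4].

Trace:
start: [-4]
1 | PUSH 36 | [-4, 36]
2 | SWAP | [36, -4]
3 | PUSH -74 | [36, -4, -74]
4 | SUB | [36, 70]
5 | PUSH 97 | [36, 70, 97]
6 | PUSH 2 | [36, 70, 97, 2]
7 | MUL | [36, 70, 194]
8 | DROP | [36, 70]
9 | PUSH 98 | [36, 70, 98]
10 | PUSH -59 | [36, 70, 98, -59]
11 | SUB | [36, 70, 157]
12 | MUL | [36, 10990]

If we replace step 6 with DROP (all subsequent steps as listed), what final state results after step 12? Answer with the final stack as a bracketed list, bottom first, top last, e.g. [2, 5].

[157]

(re-executing from step 6 with the substitution; state before step 6: [36, 70, 97])
6 | DROP | [36, 70]
7 | MUL | [2520]
8 | DROP | []
9 | PUSH 98 | [98]
10 | PUSH -59 | [98, -59]
11 | SUB | [157]
12 | MUL | [157]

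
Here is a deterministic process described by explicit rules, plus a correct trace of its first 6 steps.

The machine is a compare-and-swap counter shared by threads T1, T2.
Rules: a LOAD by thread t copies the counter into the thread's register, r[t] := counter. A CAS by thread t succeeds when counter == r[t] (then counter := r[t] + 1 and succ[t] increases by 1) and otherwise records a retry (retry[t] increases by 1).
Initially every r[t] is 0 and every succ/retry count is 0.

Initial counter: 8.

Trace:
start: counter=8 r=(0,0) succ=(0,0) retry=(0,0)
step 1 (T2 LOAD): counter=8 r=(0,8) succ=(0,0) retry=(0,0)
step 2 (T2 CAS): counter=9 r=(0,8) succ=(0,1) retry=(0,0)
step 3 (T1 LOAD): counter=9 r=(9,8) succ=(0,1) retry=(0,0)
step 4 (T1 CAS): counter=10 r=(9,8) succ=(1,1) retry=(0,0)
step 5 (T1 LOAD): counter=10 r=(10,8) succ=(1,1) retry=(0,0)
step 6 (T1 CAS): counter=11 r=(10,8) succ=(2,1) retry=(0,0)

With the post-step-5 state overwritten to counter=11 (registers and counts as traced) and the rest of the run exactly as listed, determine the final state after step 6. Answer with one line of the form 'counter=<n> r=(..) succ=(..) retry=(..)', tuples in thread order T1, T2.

state after step 5 := counter=11 r=(10,8) succ=(1,1) retry=(0,0)
step 6 (T1 CAS): counter=11 r=(10,8) succ=(1,1) retry=(1,0)

counter=11 r=(10,8) succ=(1,1) retry=(1,0)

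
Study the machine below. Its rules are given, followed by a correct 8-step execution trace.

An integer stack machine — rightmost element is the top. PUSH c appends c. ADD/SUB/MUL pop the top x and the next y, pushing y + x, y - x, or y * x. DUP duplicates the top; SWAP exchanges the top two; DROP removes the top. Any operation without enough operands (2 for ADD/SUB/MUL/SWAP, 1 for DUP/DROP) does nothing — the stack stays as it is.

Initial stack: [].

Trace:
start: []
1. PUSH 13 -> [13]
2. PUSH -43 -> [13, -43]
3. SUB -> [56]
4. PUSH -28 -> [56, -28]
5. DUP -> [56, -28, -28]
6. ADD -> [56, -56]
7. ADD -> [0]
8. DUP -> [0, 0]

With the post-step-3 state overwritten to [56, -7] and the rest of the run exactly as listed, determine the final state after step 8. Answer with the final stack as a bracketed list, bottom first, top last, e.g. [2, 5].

[56, -63, -63]

state after step 3 := [56, -7]
4. PUSH -28 -> [56, -7, -28]
5. DUP -> [56, -7, -28, -28]
6. ADD -> [56, -7, -56]
7. ADD -> [56, -63]
8. DUP -> [56, -63, -63]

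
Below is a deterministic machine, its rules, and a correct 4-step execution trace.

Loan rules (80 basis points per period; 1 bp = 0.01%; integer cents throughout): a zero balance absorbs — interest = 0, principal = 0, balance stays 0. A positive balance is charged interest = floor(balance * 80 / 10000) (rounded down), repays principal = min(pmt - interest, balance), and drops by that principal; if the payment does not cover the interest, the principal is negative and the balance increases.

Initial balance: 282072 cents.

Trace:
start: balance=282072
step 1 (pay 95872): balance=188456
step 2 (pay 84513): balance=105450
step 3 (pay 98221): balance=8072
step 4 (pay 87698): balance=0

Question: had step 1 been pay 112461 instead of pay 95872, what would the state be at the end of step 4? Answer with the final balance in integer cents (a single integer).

0

(re-executing from step 1 with the substitution; state before step 1: balance=282072)
step 1 (pay 112461): balance=171867
step 2 (pay 84513): balance=88728
step 3 (pay 98221): balance=0
step 4 (pay 87698): balance=0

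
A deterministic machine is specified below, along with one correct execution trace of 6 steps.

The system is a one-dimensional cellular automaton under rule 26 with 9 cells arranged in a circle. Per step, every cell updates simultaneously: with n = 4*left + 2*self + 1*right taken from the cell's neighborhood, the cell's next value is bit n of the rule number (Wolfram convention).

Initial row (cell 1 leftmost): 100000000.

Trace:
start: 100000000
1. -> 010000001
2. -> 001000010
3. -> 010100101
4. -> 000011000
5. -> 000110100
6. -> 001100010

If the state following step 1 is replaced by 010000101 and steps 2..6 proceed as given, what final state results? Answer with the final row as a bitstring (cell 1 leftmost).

state after step 1 := 010000101
2. -> 001001000
3. -> 010110100
4. -> 100100010
5. -> 011010100
6. -> 110000010

110000010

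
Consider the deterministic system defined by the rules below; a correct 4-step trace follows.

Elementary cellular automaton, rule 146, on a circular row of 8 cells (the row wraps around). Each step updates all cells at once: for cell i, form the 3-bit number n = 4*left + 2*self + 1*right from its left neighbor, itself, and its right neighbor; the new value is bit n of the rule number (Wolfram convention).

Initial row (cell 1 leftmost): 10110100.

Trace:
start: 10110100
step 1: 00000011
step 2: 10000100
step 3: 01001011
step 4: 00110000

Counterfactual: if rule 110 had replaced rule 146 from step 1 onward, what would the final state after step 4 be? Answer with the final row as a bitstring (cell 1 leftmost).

(re-executing steps 1..4 under rule 110; state before step 1: 10110100)
step 1: 11111101
step 2: 00000111
step 3: 00001101
step 4: 00011111

00011111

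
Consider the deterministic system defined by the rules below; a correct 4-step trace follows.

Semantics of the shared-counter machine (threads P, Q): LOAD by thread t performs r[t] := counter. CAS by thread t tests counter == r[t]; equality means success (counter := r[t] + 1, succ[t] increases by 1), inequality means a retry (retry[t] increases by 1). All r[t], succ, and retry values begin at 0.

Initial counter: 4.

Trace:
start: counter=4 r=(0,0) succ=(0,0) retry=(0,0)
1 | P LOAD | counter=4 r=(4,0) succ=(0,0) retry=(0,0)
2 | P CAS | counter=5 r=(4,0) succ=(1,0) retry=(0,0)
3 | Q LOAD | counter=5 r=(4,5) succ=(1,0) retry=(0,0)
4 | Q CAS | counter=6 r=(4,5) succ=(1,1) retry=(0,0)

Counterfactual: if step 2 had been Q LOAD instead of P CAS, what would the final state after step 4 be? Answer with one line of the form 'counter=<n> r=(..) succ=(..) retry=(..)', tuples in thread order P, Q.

(re-executing from step 2 with the substitution; state before step 2: counter=4 r=(4,0) succ=(0,0) retry=(0,0))
2 | Q LOAD | counter=4 r=(4,4) succ=(0,0) retry=(0,0)
3 | Q LOAD | counter=4 r=(4,4) succ=(0,0) retry=(0,0)
4 | Q CAS | counter=5 r=(4,4) succ=(0,1) retry=(0,0)

counter=5 r=(4,4) succ=(0,1) retry=(0,0)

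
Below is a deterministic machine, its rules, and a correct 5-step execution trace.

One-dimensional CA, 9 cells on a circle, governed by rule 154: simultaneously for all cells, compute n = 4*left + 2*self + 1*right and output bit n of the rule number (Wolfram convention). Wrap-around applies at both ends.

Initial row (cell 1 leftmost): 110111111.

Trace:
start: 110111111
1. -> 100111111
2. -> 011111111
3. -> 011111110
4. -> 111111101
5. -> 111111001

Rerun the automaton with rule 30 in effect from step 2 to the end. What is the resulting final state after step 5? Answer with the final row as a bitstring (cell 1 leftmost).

(re-executing steps 2..5 under rule 30; state before step 2: 100111111)
2. -> 011100000
3. -> 110010000
4. -> 101111001
5. -> 001000111

001000111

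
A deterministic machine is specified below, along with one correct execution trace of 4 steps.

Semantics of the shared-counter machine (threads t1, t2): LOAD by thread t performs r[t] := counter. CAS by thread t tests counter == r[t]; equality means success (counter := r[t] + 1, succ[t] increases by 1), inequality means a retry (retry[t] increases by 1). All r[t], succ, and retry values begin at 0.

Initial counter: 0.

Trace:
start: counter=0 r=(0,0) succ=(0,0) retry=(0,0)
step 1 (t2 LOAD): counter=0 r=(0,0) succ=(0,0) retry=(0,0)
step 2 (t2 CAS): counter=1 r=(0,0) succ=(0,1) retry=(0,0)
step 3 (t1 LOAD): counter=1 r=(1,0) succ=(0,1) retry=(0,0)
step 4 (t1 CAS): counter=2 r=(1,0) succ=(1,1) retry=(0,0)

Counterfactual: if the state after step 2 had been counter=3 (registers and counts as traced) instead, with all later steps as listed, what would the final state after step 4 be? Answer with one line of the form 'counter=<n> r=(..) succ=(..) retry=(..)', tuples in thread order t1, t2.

counter=4 r=(3,0) succ=(1,1) retry=(0,0)

state after step 2 := counter=3 r=(0,0) succ=(0,1) retry=(0,0)
step 3 (t1 LOAD): counter=3 r=(3,0) succ=(0,1) retry=(0,0)
step 4 (t1 CAS): counter=4 r=(3,0) succ=(1,1) retry=(0,0)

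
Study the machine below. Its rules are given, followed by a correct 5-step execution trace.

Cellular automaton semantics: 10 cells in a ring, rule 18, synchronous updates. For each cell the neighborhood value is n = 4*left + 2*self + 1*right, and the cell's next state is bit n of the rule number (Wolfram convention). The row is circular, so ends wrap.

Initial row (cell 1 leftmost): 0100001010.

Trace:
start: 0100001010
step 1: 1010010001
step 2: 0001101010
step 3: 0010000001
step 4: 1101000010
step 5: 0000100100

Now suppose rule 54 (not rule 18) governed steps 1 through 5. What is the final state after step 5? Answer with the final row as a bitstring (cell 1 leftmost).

1000000100

(re-executing steps 1..5 under rule 54; state before step 1: 0100001010)
step 1: 1110011111
step 2: 0001100000
step 3: 0010010000
step 4: 0111111000
step 5: 1000000100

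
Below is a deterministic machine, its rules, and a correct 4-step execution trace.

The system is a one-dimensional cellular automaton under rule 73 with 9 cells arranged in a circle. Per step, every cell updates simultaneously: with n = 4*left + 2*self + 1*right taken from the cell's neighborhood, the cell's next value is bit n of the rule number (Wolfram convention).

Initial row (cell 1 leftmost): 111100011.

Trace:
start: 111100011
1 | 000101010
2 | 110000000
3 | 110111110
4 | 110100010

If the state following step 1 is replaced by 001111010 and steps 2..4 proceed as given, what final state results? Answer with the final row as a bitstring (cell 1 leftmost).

111111000

state after step 1 := 001111010
2 | 101001000
3 | 000000010
4 | 111111000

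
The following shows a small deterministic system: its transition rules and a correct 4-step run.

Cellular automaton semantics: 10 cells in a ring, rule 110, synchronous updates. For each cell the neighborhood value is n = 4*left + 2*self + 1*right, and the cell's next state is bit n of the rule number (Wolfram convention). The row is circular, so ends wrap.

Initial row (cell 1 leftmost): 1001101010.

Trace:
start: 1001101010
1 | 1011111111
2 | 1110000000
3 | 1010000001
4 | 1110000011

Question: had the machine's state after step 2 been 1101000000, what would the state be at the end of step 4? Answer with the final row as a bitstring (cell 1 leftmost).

0001000011

state after step 2 := 1101000000
3 | 1111000001
4 | 0001000011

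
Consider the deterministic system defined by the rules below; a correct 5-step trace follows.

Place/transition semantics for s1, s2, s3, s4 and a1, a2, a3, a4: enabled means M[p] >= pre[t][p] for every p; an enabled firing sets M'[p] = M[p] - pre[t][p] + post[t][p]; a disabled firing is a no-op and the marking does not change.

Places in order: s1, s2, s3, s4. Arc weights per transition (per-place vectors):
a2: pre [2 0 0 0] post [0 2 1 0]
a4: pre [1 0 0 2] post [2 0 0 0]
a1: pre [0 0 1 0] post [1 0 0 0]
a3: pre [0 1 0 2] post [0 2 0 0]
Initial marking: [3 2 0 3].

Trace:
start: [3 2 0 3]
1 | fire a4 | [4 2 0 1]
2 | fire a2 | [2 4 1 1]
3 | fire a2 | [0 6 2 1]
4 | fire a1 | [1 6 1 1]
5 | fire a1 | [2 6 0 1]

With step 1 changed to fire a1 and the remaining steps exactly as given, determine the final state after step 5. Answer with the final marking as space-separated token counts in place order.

(re-executing from step 1 with the substitution; state before step 1: [3 2 0 3])
1 | fire a1 | [3 2 0 3]
2 | fire a2 | [1 4 1 3]
3 | fire a2 | [1 4 1 3]
4 | fire a1 | [2 4 0 3]
5 | fire a1 | [2 4 0 3]

2 4 0 3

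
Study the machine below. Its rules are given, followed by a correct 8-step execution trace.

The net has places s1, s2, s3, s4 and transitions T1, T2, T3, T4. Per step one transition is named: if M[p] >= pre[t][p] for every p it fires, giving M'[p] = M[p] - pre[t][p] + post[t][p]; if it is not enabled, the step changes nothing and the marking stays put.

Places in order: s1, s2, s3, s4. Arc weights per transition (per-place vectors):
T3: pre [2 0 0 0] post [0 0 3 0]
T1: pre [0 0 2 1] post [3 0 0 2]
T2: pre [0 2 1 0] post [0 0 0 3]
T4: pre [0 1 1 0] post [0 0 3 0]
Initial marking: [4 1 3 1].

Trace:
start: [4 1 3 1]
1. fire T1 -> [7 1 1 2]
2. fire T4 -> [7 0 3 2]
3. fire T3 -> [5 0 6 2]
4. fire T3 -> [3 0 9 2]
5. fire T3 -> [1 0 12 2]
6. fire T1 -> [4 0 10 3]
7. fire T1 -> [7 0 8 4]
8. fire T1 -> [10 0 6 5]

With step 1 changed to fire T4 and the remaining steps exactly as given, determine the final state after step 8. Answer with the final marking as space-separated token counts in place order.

(re-executing from step 1 with the substitution; state before step 1: [4 1 3 1])
1. fire T4 -> [4 0 5 1]
2. fire T4 -> [4 0 5 1]
3. fire T3 -> [2 0 8 1]
4. fire T3 -> [0 0 11 1]
5. fire T3 -> [0 0 11 1]
6. fire T1 -> [3 0 9 2]
7. fire T1 -> [6 0 7 3]
8. fire T1 -> [9 0 5 4]

9 0 5 4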